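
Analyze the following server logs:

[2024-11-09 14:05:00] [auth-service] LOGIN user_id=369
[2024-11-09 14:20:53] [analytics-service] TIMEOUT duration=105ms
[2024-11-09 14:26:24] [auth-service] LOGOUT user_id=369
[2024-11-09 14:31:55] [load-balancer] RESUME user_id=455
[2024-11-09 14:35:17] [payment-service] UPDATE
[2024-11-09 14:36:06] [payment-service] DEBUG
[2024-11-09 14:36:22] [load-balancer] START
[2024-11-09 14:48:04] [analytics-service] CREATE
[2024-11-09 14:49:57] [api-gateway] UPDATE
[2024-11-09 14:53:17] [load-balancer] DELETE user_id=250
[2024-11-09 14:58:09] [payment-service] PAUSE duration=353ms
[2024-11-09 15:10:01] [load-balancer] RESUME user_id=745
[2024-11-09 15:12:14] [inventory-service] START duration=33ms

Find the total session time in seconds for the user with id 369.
1284

To calculate session duration:

1. Find LOGIN event for user_id=369: 2024-11-09 14:05:00
2. Find LOGOUT event for user_id=369: 2024-11-09 14:26:24
3. Session duration: 2024-11-09 14:26:24 - 2024-11-09 14:05:00 = 1284 seconds (21 minutes)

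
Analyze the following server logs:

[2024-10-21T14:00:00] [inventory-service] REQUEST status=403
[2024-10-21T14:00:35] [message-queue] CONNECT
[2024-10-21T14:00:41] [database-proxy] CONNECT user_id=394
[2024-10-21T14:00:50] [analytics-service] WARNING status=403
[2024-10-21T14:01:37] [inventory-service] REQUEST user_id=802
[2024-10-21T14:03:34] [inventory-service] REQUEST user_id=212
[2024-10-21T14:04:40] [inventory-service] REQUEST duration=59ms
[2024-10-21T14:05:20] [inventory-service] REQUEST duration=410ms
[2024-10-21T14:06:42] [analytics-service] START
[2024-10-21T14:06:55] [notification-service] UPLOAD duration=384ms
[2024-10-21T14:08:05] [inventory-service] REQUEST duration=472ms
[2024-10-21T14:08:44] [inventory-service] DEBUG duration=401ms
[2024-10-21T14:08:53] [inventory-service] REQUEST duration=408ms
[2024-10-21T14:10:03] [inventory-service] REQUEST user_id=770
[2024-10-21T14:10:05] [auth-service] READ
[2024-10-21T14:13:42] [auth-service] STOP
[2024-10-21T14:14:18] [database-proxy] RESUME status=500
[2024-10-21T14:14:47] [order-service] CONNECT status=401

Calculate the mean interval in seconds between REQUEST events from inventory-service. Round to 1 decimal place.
86.1

To calculate average interval:

1. Find all REQUEST events for inventory-service in order
2. Calculate time gaps between consecutive events
3. Compute mean of gaps: 603 / 7 = 86.1 seconds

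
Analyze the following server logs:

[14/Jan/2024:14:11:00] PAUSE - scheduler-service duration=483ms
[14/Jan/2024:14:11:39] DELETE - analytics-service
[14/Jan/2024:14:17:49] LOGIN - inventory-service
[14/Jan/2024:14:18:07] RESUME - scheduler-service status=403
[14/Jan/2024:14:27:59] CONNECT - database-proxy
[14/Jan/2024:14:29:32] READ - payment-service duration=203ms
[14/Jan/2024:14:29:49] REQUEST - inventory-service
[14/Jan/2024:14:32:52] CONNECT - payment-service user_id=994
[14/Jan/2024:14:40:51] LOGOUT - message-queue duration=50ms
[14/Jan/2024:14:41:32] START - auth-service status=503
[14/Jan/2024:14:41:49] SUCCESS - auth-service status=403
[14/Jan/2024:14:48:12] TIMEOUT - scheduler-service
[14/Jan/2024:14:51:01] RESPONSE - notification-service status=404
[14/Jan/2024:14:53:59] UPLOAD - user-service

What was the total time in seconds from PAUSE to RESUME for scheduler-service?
427

To calculate state duration:

1. Find PAUSE event for scheduler-service: 14/Jan/2024:14:11:00
2. Find RESUME event for scheduler-service: 14/Jan/2024:14:18:07
3. Calculate duration: 14/Jan/2024:14:18:07 - 14/Jan/2024:14:11:00 = 427 seconds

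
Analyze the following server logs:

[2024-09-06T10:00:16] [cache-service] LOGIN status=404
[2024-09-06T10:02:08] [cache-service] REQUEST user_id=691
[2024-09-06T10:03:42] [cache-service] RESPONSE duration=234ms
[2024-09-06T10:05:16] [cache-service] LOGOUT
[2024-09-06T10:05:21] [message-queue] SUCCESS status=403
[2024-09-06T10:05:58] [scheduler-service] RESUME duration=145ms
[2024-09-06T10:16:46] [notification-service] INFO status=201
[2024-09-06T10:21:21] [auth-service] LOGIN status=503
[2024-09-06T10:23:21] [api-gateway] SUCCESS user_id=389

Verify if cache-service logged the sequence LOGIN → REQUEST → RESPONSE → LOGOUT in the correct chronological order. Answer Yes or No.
Yes

To verify sequence order:

1. Find all events in sequence LOGIN → REQUEST → RESPONSE → LOGOUT for cache-service
2. Extract their timestamps
3. Check if timestamps are in ascending order
4. Result: Yes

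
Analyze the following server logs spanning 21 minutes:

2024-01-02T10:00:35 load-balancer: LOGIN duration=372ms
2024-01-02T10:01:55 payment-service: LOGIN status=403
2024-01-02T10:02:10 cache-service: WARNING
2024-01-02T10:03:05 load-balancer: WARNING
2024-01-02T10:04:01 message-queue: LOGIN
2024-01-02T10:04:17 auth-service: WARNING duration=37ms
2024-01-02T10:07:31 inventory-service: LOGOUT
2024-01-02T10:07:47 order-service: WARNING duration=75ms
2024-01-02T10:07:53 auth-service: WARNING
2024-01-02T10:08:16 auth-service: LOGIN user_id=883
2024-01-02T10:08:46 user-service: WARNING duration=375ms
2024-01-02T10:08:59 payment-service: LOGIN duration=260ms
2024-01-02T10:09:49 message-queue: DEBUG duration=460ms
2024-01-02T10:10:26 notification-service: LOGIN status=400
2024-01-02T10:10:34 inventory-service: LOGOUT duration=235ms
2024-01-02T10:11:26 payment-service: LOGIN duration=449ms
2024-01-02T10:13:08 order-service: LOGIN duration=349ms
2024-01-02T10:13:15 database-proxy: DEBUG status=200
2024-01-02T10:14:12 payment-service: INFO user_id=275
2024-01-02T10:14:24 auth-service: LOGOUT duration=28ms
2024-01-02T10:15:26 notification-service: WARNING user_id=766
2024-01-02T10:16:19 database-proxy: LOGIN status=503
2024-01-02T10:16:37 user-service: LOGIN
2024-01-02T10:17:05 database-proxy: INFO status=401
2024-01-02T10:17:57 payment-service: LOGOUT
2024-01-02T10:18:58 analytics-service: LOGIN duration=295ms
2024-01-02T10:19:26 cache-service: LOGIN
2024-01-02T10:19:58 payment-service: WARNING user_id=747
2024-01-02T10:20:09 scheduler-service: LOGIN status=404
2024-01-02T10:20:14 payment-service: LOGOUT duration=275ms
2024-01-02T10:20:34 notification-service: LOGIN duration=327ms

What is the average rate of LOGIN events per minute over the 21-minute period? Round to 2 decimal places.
0.67

To calculate the rate:

1. Count total LOGIN events: 14
2. Total time period: 21 minutes
3. Rate = 14 / 21 = 0.67 events per minute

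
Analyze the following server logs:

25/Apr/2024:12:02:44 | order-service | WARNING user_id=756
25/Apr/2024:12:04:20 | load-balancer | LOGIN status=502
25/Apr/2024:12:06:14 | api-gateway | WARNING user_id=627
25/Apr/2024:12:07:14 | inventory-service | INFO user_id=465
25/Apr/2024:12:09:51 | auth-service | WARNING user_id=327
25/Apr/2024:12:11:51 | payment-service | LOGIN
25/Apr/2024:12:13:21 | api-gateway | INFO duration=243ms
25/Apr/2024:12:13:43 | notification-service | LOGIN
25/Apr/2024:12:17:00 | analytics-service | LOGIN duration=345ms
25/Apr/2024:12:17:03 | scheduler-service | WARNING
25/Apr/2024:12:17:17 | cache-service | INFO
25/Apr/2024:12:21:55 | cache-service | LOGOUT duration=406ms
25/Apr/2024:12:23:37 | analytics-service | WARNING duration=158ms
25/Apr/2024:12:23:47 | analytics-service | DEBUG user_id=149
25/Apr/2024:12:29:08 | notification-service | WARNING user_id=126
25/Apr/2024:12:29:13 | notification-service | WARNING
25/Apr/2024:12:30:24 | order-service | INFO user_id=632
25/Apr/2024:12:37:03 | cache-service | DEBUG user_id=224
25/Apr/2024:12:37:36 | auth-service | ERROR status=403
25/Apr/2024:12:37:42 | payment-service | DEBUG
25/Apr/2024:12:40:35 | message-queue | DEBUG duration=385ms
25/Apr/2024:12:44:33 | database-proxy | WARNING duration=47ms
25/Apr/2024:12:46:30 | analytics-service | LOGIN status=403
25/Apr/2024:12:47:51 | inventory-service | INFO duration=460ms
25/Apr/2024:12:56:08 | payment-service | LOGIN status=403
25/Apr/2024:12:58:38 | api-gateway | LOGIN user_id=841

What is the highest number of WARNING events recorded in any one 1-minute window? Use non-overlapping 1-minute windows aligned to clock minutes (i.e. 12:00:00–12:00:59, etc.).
2

To find the burst window:

1. Divide the log period into non-overlapping 1-minute windows starting at 12:00
2. Count WARNING events in each window
3. Find the window with maximum count
4. Maximum events in a window: 2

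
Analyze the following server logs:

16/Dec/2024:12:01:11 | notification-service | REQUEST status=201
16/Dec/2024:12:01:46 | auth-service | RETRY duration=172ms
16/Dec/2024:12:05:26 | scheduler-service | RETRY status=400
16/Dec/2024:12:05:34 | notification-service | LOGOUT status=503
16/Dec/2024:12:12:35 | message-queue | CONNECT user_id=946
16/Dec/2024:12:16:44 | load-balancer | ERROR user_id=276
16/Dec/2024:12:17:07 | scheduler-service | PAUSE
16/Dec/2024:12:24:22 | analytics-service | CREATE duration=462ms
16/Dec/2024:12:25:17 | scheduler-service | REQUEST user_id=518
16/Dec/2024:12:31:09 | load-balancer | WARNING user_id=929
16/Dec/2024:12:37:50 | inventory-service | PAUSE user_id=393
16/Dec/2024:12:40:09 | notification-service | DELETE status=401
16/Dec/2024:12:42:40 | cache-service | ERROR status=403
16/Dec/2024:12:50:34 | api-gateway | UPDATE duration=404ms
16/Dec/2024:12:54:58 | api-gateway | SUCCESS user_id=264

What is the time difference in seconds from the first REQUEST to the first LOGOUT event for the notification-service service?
263

To find the time between events:

1. Locate the first REQUEST event for notification-service: 16/Dec/2024:12:01:11
2. Locate the first LOGOUT event for notification-service: 16/Dec/2024:12:05:34
3. Calculate the difference: 16/Dec/2024:12:05:34 - 16/Dec/2024:12:01:11 = 263 seconds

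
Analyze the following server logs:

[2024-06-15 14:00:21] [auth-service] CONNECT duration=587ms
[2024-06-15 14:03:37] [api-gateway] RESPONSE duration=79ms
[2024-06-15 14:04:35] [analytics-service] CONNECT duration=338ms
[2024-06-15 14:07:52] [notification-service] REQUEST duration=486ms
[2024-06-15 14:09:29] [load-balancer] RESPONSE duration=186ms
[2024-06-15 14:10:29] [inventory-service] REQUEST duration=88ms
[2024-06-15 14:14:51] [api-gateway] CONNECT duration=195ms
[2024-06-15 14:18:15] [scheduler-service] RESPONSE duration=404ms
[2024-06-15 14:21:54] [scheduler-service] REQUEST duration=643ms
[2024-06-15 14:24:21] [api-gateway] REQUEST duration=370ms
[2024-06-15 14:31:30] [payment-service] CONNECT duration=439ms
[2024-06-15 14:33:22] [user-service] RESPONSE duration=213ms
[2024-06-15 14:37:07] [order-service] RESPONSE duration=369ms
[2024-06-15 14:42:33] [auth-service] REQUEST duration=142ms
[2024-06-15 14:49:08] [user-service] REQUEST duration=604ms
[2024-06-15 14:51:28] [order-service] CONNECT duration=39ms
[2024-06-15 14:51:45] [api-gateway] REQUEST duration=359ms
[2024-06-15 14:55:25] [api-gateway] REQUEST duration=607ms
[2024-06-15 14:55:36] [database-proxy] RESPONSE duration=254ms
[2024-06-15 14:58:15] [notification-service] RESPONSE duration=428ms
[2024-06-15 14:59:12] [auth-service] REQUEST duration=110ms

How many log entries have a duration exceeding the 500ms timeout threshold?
4

To count timeouts:

1. Threshold: 500ms
2. Extract duration from each log entry
3. Count entries where duration > 500
4. Timeout count: 4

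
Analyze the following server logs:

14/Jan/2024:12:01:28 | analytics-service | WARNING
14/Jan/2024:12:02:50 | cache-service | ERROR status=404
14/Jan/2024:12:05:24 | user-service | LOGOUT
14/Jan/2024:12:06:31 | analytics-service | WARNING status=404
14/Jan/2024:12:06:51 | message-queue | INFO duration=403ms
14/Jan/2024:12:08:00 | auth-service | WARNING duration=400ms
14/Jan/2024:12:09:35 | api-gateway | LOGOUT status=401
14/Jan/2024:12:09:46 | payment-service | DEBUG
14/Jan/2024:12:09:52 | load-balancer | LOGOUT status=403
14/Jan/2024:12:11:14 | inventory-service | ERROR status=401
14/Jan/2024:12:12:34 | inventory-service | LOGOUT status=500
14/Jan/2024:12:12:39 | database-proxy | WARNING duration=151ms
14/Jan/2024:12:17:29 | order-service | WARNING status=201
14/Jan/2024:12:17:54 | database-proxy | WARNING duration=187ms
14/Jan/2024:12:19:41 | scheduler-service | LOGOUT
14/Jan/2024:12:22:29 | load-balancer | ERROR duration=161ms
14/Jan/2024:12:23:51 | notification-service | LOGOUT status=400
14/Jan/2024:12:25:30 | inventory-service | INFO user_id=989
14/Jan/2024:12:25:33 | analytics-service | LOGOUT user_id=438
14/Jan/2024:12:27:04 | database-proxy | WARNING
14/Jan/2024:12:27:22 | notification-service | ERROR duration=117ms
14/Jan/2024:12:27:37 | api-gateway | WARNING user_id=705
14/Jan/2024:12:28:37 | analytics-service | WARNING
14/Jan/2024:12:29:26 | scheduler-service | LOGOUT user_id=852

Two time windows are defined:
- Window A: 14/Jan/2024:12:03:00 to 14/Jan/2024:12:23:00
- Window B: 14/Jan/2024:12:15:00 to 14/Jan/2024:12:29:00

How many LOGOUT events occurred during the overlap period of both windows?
1

To find overlap events:

1. Window A: 14/Jan/2024:12:03:00 to 14/Jan/2024:12:23:00
2. Window B: 14/Jan/2024:12:15:00 to 14/Jan/2024:12:29:00
3. Overlap period: 14/Jan/2024:12:15:00 to 14/Jan/2024:12:23:00
4. Count LOGOUT events in overlap: 1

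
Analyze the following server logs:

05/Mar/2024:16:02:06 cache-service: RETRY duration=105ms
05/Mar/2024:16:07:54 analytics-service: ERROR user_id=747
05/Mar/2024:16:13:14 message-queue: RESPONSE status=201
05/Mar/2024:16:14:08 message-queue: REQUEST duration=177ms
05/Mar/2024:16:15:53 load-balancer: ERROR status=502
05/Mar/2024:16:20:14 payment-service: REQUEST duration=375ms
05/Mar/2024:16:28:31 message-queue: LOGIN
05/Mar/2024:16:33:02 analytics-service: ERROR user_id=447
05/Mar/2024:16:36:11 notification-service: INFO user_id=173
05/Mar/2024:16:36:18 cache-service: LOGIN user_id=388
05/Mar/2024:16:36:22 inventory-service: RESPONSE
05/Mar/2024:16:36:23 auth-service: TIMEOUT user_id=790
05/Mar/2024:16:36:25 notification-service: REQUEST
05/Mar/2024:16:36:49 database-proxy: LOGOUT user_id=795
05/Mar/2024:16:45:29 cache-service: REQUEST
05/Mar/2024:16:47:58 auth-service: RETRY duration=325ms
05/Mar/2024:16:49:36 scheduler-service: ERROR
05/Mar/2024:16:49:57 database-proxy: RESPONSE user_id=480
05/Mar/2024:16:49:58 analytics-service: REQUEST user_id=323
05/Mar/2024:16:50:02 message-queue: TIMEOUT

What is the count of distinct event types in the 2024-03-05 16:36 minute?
6

To count unique event types:

1. Filter events in the minute starting at 2024-03-05 16:36
2. Extract event types from matching entries
3. Count unique types: 6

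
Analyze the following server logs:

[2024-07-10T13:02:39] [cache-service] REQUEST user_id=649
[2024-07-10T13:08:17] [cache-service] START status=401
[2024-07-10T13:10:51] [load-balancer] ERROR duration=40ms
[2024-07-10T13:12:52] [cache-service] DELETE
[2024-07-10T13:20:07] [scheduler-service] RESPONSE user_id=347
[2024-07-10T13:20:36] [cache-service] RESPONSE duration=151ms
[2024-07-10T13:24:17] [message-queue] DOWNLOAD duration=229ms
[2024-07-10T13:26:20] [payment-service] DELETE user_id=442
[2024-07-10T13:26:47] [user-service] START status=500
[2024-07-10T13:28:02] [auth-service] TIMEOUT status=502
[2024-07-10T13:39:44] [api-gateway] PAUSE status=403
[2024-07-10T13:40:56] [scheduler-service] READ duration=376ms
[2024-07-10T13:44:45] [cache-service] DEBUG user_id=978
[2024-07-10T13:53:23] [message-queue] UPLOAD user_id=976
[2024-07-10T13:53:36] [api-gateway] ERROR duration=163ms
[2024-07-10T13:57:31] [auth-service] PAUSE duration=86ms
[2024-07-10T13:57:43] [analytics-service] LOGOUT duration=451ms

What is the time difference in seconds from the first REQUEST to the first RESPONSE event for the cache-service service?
1077

To find the time between events:

1. Locate the first REQUEST event for cache-service: 2024-07-10T13:02:39
2. Locate the first RESPONSE event for cache-service: 2024-07-10T13:20:36
3. Calculate the difference: 2024-07-10T13:20:36 - 2024-07-10T13:02:39 = 1077 seconds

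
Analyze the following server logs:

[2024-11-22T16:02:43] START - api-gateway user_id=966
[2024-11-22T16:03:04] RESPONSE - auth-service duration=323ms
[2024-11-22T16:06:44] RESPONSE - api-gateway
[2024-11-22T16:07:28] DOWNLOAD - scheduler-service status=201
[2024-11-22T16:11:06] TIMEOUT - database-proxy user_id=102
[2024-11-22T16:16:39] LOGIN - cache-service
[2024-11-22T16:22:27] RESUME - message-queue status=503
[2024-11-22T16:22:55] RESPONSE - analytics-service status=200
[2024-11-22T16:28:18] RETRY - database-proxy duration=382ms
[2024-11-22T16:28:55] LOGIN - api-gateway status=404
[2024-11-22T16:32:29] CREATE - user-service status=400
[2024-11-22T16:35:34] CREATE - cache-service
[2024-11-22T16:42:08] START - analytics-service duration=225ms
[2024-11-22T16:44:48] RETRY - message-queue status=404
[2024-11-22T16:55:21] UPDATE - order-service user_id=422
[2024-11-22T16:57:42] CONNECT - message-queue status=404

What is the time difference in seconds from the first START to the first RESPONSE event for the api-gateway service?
241

To find the time between events:

1. Locate the first START event for api-gateway: 2024-11-22T16:02:43
2. Locate the first RESPONSE event for api-gateway: 2024-11-22T16:06:44
3. Calculate the difference: 2024-11-22T16:06:44 - 2024-11-22T16:02:43 = 241 seconds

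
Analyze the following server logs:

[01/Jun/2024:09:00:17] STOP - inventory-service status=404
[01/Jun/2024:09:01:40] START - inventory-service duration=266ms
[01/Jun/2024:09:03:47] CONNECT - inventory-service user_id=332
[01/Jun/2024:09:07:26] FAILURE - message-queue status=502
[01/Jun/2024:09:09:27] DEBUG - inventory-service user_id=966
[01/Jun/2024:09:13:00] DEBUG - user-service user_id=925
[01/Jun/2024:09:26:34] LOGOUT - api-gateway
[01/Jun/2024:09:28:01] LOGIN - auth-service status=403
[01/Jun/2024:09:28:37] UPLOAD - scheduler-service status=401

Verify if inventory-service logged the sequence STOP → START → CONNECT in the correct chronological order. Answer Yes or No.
Yes

To verify sequence order:

1. Find all events in sequence STOP → START → CONNECT for inventory-service
2. Extract their timestamps
3. Check if timestamps are in ascending order
4. Result: Yes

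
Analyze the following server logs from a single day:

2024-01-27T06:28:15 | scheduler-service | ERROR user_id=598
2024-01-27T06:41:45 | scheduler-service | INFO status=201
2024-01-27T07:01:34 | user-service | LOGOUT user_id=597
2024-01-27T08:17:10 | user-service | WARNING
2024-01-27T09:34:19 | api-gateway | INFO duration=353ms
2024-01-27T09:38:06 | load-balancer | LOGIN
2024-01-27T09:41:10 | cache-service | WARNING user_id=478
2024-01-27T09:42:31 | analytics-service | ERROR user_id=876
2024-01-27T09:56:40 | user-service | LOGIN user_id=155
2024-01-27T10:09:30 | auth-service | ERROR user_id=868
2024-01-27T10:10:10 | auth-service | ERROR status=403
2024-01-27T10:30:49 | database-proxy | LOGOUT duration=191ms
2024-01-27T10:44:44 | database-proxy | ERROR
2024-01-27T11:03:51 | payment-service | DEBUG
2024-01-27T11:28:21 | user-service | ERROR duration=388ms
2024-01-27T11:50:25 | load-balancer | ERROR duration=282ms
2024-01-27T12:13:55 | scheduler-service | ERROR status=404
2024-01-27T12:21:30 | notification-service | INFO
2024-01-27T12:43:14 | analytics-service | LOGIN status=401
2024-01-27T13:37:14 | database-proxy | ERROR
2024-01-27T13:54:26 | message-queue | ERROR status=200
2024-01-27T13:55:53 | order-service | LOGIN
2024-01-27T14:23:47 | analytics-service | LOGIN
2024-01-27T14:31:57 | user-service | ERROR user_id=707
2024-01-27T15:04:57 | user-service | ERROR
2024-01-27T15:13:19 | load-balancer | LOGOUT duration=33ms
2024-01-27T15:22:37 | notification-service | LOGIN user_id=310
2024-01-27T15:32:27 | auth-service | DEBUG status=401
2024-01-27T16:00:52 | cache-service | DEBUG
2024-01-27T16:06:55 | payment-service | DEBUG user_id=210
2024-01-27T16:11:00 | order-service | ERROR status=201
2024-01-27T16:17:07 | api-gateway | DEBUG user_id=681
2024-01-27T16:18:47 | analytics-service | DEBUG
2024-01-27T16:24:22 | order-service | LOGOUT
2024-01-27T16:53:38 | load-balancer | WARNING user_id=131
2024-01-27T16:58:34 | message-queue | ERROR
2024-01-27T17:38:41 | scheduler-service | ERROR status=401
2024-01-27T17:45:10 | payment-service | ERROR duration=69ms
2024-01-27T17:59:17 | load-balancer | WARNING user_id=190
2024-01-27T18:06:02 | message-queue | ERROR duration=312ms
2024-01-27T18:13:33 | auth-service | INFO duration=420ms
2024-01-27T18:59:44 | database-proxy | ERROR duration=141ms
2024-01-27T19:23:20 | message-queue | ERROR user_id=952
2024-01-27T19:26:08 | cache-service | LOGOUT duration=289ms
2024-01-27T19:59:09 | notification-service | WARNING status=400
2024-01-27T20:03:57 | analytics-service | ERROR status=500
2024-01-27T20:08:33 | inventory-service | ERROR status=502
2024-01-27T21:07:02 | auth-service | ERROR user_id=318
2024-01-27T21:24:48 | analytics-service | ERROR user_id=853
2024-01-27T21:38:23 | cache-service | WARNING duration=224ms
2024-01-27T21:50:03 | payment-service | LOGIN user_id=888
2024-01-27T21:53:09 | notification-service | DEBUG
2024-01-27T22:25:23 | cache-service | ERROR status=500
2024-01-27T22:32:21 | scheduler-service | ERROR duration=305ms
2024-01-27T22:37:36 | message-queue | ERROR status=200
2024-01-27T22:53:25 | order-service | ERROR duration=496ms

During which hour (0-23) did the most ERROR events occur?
22

To find the peak hour:

1. Group all ERROR events by hour
2. Count events in each hour
3. Find hour with maximum count
4. Peak hour: 22 (with 4 events)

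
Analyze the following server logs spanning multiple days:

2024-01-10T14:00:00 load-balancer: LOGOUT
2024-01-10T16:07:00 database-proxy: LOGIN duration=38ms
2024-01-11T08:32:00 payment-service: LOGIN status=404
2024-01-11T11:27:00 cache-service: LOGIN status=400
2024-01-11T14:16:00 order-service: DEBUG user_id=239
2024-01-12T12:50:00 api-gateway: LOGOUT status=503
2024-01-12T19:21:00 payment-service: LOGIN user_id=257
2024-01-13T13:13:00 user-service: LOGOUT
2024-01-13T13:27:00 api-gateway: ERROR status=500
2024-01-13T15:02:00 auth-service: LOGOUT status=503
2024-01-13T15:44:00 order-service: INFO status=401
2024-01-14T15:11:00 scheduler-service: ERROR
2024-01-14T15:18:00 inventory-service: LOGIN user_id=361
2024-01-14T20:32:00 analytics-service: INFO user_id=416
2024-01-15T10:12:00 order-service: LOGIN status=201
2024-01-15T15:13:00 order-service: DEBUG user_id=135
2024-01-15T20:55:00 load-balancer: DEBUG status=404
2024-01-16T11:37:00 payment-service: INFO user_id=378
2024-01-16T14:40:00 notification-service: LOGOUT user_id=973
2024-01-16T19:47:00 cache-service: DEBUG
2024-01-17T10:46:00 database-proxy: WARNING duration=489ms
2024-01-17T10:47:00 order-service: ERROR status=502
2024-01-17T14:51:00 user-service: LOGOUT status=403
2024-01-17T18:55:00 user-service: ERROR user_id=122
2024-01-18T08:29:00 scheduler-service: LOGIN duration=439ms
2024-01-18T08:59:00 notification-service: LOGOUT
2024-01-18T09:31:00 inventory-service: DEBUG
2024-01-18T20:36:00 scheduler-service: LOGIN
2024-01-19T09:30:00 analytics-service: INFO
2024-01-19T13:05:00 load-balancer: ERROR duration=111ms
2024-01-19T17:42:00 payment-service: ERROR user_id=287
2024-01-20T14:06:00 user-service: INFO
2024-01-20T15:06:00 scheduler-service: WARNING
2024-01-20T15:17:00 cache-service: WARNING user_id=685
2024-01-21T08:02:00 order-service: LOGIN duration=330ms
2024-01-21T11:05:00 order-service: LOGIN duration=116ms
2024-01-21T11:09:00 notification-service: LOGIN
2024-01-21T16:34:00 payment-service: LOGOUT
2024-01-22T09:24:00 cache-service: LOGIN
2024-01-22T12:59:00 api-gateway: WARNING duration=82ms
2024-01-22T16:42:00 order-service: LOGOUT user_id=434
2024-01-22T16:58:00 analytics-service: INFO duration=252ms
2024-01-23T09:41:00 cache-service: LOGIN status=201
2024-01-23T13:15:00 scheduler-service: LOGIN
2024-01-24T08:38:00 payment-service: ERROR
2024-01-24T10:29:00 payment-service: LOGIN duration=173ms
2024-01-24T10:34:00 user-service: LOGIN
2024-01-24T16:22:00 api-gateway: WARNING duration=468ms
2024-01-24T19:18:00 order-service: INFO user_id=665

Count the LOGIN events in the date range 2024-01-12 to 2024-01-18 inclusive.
5

To filter by date range:

1. Date range: 2024-01-12 through 2024-01-18, both dates inclusive
2. Filter for LOGIN events whose date falls in this range
3. Count matching events: 5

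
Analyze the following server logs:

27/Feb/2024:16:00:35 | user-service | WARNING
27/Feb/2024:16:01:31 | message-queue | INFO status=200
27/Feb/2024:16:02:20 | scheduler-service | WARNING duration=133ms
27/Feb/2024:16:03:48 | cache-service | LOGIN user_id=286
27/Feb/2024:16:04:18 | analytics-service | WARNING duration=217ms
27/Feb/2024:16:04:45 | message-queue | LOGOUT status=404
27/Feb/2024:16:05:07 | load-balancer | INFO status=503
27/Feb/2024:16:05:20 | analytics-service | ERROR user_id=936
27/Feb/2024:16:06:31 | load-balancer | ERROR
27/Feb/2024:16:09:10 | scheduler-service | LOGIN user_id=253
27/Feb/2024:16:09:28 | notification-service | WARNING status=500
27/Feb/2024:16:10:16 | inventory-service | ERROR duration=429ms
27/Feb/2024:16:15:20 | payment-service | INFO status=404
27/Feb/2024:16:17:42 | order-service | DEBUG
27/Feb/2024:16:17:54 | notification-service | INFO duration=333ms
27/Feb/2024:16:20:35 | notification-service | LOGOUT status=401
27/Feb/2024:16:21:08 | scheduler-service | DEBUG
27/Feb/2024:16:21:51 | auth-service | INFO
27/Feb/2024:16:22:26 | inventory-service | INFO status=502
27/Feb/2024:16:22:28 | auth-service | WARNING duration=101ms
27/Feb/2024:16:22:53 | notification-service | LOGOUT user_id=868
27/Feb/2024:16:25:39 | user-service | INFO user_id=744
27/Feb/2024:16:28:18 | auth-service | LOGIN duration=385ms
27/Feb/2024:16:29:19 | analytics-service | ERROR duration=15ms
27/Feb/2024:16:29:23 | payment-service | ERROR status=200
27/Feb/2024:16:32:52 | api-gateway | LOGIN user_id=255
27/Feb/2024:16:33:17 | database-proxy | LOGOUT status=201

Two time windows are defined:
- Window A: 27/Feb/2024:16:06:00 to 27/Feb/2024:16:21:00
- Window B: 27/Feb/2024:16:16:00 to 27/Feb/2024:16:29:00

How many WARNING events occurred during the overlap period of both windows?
0

To find overlap events:

1. Window A: 27/Feb/2024:16:06:00 to 27/Feb/2024:16:21:00
2. Window B: 27/Feb/2024:16:16:00 to 27/Feb/2024:16:29:00
3. Overlap period: 27/Feb/2024:16:16:00 to 27/Feb/2024:16:21:00
4. Count WARNING events in overlap: 0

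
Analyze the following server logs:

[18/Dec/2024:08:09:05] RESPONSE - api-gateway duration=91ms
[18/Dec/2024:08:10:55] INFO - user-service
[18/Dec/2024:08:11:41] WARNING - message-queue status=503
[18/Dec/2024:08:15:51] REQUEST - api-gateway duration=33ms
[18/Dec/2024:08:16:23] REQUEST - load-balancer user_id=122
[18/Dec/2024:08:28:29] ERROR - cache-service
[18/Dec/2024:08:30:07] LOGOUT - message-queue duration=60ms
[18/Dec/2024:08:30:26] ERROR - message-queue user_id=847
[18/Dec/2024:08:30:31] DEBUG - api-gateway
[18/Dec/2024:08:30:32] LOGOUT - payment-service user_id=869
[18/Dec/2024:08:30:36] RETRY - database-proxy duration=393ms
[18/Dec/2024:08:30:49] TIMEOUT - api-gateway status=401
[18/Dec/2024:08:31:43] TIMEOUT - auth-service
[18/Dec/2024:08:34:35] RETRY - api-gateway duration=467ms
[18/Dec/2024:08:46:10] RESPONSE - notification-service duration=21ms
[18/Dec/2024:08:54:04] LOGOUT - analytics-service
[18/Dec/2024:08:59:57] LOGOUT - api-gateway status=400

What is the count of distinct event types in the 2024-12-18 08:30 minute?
5

To count unique event types:

1. Filter events in the minute starting at 2024-12-18 08:30
2. Extract event types from matching entries
3. Count unique types: 5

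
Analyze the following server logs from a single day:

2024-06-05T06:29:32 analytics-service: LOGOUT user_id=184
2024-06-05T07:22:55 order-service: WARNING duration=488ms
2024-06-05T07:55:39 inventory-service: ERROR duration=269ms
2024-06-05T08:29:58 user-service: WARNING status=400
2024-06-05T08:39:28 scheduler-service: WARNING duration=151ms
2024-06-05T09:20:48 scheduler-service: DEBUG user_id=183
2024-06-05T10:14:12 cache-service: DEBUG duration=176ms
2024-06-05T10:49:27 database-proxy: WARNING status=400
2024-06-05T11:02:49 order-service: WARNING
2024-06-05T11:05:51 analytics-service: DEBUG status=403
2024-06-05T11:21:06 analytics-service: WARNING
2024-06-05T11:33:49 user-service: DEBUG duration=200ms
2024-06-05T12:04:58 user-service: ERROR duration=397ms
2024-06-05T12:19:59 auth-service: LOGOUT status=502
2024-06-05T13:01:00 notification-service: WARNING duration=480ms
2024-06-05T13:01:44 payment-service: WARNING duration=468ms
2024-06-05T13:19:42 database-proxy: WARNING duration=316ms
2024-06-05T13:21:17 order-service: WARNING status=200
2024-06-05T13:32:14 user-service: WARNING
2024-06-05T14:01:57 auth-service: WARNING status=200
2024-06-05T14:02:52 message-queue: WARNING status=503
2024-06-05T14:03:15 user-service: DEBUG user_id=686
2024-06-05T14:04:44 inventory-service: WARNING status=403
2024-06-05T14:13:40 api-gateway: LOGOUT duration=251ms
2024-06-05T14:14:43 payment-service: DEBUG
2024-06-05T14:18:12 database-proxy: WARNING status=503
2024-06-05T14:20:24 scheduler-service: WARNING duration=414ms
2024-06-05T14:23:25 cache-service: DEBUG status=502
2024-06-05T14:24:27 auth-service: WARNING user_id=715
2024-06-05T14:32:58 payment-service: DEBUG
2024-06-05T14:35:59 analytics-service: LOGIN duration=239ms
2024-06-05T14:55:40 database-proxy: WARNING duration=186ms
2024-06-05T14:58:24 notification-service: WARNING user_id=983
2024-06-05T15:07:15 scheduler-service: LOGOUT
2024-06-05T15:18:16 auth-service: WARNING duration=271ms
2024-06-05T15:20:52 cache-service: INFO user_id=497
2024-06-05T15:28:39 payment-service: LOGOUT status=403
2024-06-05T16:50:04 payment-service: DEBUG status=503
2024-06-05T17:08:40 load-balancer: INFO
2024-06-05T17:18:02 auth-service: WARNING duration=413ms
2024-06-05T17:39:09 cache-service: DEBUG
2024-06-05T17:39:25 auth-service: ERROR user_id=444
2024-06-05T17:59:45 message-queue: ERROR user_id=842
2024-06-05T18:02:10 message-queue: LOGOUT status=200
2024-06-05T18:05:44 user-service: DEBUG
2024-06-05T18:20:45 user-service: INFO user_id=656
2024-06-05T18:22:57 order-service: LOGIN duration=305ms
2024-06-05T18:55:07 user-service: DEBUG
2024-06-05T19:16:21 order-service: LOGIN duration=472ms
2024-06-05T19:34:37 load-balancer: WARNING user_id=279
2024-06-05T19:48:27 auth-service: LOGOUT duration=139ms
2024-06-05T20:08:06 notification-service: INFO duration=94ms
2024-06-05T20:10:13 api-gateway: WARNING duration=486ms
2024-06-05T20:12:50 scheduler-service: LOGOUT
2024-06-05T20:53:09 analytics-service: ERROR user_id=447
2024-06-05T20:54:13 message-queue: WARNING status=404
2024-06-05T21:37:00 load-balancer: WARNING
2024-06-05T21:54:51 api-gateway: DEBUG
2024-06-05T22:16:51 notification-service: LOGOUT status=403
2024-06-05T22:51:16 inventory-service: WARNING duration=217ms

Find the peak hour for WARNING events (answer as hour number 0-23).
14

To find the peak hour:

1. Group all WARNING events by hour
2. Count events in each hour
3. Find hour with maximum count
4. Peak hour: 14 (with 8 events)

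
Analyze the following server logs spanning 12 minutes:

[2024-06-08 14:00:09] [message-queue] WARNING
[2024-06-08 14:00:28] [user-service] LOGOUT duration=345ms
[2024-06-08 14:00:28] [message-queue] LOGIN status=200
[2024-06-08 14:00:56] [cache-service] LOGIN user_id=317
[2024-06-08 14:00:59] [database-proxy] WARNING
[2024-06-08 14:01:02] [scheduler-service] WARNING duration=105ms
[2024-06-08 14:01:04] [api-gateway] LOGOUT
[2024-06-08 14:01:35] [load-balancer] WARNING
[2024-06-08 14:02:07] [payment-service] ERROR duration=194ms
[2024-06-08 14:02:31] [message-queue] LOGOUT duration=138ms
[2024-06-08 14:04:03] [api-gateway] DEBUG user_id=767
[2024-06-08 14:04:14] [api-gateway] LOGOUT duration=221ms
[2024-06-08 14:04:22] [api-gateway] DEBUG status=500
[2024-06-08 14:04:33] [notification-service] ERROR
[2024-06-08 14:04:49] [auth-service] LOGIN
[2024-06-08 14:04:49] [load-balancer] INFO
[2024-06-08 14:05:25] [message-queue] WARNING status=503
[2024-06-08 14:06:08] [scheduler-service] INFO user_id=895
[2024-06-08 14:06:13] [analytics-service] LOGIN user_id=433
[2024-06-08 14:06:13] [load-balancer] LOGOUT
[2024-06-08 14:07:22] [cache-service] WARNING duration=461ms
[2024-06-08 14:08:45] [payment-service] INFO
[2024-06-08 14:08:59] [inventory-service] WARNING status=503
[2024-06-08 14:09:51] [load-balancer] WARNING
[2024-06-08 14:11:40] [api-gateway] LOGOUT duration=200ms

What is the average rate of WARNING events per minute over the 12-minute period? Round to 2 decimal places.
0.67

To calculate the rate:

1. Count total WARNING events: 8
2. Total time period: 12 minutes
3. Rate = 8 / 12 = 0.67 events per minute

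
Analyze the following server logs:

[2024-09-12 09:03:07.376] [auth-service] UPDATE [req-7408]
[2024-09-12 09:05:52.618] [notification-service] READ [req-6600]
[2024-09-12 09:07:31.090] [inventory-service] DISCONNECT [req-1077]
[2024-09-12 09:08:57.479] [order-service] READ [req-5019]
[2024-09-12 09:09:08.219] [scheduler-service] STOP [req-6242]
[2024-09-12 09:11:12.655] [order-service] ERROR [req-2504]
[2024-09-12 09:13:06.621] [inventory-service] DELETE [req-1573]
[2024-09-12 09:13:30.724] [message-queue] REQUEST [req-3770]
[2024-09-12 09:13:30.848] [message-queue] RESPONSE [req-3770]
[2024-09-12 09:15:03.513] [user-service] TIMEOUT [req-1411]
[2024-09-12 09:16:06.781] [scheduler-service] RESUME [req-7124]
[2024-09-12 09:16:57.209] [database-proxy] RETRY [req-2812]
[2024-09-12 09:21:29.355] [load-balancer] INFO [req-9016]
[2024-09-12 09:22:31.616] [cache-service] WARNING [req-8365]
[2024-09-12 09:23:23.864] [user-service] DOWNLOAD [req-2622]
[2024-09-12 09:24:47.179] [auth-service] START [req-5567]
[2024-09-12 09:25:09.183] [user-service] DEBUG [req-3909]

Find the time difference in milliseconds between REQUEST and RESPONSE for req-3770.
124

To calculate latency:

1. Find REQUEST with id req-3770: 2024-09-12 09:13:30.724
2. Find RESPONSE with id req-3770: 2024-09-12 09:13:30.848
3. Latency: 2024-09-12 09:13:30.848 - 2024-09-12 09:13:30.724 = 124ms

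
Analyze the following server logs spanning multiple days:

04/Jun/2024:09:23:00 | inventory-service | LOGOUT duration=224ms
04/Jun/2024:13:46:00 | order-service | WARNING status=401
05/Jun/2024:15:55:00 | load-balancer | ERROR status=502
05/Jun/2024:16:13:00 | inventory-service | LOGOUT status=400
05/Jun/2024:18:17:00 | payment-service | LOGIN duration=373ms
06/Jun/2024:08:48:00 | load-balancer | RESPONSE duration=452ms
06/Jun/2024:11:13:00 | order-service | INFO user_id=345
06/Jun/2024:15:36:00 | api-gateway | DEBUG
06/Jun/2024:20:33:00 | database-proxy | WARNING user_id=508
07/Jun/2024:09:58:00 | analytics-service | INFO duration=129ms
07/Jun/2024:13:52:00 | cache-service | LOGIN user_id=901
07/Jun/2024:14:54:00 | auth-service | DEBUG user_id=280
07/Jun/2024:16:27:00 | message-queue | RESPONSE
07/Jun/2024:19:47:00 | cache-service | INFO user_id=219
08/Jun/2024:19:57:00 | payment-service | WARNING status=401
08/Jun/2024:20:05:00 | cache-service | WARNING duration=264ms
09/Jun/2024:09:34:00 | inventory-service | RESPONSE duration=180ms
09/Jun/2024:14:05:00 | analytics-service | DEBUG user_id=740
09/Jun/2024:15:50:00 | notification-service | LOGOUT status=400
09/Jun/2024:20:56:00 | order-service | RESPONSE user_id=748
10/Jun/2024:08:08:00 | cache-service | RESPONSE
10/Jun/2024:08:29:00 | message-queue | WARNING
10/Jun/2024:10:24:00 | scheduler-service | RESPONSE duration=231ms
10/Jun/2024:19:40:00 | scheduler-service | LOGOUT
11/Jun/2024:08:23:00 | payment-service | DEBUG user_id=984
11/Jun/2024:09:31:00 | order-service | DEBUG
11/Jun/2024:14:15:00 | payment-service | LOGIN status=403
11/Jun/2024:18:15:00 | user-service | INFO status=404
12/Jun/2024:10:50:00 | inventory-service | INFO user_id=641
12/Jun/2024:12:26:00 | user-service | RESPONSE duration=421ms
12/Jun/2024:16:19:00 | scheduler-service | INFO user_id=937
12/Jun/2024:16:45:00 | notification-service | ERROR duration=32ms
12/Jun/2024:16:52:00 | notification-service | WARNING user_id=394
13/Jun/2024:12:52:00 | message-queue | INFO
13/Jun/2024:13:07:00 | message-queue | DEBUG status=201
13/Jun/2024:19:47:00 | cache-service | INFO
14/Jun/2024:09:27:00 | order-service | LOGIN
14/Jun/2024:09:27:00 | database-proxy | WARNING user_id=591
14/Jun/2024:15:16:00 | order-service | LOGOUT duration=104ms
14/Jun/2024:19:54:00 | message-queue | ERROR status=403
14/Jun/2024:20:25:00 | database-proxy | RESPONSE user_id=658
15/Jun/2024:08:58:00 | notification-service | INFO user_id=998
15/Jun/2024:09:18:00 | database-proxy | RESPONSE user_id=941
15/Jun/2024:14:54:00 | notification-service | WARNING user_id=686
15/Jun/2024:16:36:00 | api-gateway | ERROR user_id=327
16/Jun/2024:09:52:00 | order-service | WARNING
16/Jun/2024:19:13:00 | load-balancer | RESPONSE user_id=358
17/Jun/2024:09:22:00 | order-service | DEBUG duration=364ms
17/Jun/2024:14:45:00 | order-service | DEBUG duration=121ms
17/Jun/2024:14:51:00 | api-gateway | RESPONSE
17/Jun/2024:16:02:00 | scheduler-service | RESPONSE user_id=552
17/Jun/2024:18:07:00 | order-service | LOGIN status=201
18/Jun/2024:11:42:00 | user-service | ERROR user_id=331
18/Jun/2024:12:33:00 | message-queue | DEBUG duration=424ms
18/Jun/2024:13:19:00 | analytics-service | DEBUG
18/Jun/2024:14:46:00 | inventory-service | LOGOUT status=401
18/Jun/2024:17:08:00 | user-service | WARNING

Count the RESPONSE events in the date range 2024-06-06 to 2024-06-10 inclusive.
6

To filter by date range:

1. Date range: 2024-06-06 through 2024-06-10, both dates inclusive
2. Filter for RESPONSE events whose date falls in this range
3. Count matching events: 6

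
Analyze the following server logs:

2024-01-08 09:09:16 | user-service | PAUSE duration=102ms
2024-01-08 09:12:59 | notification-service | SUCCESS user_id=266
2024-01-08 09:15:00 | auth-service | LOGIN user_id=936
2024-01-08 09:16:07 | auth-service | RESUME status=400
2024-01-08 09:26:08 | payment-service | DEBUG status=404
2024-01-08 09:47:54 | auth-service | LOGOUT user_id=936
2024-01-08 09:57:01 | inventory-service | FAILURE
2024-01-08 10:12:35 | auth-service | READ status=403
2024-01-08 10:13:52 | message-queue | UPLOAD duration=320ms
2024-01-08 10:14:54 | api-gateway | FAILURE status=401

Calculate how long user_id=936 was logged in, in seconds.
1974

To calculate session duration:

1. Find LOGIN event for user_id=936: 2024-01-08 09:15:00
2. Find LOGOUT event for user_id=936: 2024-01-08 09:47:54
3. Session duration: 2024-01-08 09:47:54 - 2024-01-08 09:15:00 = 1974 seconds (32 minutes)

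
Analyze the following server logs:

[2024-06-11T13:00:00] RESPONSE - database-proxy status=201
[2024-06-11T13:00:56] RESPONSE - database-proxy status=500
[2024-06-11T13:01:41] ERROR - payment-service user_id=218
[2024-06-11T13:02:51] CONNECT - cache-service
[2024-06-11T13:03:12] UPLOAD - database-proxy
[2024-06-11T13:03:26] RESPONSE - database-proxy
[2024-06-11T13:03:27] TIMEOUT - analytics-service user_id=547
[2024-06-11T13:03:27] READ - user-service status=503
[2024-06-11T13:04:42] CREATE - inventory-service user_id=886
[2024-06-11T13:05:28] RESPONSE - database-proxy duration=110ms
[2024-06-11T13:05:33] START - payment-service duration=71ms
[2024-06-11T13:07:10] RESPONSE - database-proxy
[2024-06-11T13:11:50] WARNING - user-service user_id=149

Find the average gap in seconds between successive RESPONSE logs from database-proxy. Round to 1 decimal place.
107.5

To calculate average interval:

1. Find all RESPONSE events for database-proxy in order
2. Calculate time gaps between consecutive events
3. Compute mean of gaps: 430 / 4 = 107.5 seconds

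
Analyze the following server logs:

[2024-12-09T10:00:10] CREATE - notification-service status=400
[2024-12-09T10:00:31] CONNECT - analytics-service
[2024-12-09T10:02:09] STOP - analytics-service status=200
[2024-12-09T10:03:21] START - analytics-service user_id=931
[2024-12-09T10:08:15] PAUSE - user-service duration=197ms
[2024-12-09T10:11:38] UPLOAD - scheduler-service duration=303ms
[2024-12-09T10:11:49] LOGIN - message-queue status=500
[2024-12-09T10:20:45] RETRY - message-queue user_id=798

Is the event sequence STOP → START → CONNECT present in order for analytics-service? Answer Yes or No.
No

To verify sequence order:

1. Find all events in sequence STOP → START → CONNECT for analytics-service
2. Extract their timestamps
3. Check if timestamps are in ascending order
4. Result: No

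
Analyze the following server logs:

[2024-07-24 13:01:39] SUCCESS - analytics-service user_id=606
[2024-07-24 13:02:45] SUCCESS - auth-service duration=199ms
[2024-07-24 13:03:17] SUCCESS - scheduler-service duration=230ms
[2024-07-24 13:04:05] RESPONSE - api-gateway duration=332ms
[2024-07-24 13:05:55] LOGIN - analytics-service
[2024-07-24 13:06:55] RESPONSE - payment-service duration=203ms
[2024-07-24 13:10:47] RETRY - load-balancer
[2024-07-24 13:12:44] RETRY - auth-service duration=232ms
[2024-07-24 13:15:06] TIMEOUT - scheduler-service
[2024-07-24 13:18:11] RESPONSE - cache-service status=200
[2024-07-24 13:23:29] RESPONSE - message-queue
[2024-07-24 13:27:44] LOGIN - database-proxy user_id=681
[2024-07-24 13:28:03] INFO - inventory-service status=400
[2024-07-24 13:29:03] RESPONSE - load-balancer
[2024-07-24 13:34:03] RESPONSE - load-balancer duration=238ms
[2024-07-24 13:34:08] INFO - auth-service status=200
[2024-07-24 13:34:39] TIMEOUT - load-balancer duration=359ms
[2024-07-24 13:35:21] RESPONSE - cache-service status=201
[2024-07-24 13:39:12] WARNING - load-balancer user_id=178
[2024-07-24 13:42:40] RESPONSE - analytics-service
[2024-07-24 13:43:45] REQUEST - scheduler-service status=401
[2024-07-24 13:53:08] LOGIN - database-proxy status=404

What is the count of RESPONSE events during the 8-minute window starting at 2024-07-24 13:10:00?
0

To count events in the time window:

1. Window boundaries: 2024-07-24 13:10:00 to 2024-07-24 13:18:00
2. Filter for RESPONSE events within this window
3. Count matching events: 0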